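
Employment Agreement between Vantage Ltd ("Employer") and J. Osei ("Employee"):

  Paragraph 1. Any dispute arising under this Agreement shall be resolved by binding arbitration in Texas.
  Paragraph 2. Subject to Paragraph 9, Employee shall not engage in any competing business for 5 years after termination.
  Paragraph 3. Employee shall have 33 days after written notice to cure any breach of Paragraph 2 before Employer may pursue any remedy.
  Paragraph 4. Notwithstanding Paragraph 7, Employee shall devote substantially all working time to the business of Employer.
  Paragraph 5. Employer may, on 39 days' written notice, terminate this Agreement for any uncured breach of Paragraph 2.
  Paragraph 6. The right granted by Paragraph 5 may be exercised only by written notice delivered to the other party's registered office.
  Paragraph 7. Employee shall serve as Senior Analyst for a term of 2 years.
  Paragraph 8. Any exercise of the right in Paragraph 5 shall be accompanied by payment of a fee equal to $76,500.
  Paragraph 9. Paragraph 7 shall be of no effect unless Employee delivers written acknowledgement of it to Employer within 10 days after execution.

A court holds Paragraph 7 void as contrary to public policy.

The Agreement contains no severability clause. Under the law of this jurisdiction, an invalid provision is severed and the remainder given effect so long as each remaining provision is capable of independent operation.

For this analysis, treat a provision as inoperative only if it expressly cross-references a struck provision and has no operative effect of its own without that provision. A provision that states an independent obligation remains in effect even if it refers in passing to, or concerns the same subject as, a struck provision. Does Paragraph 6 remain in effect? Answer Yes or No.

Paragraph 7 is struck. Paragraph 9 merely fixes the acknowledgement condition for Paragraph 7; with Paragraph 7 gone it has nothing to operate on and falls away. Although Paragraph 2 refers to Paragraph 9, its operative terms do not depend on Paragraph 9, so it remains in effect. Although Paragraph 4 refers to Paragraph 7, its operative terms do not depend on Paragraph 7, so it remains in effect. With no severability clause, the stated default rule severs what cannot stand and enforces each remaining provision that can operate on its own. Paragraph 1, Paragraph 2, Paragraph 3, Paragraph 4, Paragraph 5, Paragraph 6, and Paragraph 8 remain in effect. Paragraph 6 is among the surviving provisions, so the answer is yes.

Yes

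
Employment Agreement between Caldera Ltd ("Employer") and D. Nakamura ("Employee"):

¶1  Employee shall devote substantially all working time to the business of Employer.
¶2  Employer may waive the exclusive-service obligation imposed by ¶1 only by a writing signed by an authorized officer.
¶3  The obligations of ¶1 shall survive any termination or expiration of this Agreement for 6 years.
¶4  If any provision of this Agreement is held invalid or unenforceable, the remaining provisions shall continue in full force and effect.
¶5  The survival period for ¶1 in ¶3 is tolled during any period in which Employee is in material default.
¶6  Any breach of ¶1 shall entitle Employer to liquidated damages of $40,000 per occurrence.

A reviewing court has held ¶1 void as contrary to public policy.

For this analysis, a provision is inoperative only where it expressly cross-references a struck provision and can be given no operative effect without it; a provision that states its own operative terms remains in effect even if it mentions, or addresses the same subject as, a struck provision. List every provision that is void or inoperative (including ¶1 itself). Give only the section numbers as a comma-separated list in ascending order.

¶1 is struck. ¶2 operates only by reference to ¶1, so it falls with ¶1. ¶3 merely fixes the survival period for ¶1; with ¶1 gone it has nothing to operate on and falls away. ¶6 does nothing except set the liquidated-damages amount by reference to ¶1; with ¶1 gone it has no independent effect and is inoperative. ¶5 operates only by reference to ¶3, so it falls with ¶3. ¶4 is a severability clause and preserves every provision that can still be given independent effect. Only ¶4 remains in effect.

1, 2, 3, 5, 6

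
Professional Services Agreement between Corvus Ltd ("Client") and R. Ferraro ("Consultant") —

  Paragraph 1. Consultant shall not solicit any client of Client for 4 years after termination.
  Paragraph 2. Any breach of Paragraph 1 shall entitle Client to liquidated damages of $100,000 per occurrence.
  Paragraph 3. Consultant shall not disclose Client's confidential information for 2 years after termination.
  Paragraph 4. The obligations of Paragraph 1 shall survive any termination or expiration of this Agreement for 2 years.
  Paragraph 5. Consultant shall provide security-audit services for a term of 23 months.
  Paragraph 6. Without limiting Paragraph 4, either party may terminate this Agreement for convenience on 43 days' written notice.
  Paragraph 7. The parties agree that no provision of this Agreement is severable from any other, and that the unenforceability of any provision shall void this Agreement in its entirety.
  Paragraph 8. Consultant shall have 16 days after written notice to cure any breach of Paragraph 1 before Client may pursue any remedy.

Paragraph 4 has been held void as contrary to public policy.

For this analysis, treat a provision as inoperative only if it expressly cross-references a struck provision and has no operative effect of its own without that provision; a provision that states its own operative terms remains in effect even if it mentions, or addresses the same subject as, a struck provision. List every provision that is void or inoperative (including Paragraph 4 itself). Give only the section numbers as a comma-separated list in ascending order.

Paragraph 4 is struck. No other provision's operative terms depend on Paragraph 4. Paragraph 7 provides that the Agreement is not severable, so the invalidity of any one provision voids the entire Agreement. No provision of the Agreement survives.

1, 2, 3, 4, 5, 6, 7, 8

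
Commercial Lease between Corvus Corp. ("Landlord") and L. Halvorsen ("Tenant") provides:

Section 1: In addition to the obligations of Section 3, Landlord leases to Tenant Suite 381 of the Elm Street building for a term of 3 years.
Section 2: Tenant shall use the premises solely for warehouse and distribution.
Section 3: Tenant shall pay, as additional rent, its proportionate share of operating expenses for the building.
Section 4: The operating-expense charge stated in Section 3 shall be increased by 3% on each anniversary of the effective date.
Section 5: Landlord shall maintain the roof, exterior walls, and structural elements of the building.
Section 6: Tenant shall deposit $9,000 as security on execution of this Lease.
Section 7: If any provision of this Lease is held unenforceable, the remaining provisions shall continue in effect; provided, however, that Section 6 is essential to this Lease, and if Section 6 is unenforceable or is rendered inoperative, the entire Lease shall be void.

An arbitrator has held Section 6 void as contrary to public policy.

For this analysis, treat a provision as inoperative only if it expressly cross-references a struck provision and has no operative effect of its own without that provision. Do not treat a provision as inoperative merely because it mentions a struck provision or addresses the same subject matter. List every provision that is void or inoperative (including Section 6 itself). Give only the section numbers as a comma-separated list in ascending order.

Section 6 is struck. Nothing else in the Lease is defined by reference to Section 6. Section 7 makes Section 6 an essential term, and Section 6 is the provision held invalid; under Section 7, the entire Lease is therefore void. No provision of the Lease survives.

1, 2, 3, 4, 5, 6, 7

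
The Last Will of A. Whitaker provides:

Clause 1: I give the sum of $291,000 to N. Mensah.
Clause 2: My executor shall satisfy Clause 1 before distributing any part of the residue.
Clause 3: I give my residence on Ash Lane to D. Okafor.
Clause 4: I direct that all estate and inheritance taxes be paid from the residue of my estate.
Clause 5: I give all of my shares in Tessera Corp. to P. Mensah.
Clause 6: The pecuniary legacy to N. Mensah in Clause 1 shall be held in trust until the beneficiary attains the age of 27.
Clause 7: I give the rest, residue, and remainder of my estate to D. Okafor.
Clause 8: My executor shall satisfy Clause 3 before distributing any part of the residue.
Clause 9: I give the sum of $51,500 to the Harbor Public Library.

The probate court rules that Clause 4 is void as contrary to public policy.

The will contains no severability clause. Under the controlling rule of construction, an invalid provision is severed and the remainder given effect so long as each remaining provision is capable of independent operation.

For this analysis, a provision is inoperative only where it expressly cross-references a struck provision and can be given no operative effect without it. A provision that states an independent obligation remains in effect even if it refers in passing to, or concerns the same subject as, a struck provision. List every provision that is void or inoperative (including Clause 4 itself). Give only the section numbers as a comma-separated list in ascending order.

4

Clause 4 is struck. No other provision's operative terms depend on Clause 4. With no severability clause, the stated default rule severs what cannot stand and enforces each remaining provision that can operate on its own. The provisions still in force are Clause 1, Clause 2, Clause 3, Clause 5, Clause 6, Clause 7, Clause 8, and Clause 9.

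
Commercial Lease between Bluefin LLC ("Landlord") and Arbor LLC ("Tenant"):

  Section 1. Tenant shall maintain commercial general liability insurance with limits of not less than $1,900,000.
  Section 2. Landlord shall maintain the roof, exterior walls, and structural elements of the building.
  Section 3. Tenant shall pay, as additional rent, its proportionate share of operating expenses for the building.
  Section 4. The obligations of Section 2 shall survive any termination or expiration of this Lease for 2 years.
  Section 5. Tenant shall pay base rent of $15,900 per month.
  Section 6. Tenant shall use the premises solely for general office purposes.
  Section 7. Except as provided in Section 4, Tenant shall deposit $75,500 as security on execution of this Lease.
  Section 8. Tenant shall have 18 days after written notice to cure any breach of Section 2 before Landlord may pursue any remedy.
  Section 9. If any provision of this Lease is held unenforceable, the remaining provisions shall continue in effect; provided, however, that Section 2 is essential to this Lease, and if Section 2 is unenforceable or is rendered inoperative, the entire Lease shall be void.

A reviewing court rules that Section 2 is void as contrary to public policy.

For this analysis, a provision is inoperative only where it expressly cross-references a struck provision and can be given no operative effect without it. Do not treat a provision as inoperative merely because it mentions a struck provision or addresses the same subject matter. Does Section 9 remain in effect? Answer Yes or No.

No

Section 2 is struck. The only function of Section 4 is the survival period for Section 2, so it cannot stand once Section 2 is removed. Section 8 merely fixes the cure period for breach of Section 2; with Section 2 gone it has nothing to operate on and falls away. Section 9 makes Section 2 an essential term, and Section 2 is the provision held invalid; under Section 9, the entire Lease is therefore void. No provision of the Lease survives. Section 9 is among the inoperative provisions, so the answer is no.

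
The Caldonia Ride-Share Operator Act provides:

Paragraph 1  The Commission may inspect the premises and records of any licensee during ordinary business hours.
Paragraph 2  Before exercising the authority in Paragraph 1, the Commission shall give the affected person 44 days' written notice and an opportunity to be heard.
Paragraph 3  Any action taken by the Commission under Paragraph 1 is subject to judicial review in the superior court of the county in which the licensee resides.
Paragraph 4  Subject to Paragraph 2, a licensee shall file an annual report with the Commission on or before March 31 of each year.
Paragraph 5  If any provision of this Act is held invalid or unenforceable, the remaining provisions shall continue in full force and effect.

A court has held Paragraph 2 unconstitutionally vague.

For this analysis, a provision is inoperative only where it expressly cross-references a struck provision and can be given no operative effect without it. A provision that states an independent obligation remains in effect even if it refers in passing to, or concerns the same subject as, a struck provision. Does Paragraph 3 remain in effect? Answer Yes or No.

Yes

Paragraph 2 is struck. Paragraph 4 mentions Paragraph 2 but its own obligation stands independently of Paragraph 2, so Paragraph 4 is not affected. Nothing else in the Act is defined by reference to Paragraph 2. Under the severability clause in Paragraph 5, the remaining provisions continue in force. The provisions still in force are Paragraph 1, Paragraph 3, Paragraph 4, and Paragraph 5. Paragraph 3 is among the surviving provisions, so the answer is yes.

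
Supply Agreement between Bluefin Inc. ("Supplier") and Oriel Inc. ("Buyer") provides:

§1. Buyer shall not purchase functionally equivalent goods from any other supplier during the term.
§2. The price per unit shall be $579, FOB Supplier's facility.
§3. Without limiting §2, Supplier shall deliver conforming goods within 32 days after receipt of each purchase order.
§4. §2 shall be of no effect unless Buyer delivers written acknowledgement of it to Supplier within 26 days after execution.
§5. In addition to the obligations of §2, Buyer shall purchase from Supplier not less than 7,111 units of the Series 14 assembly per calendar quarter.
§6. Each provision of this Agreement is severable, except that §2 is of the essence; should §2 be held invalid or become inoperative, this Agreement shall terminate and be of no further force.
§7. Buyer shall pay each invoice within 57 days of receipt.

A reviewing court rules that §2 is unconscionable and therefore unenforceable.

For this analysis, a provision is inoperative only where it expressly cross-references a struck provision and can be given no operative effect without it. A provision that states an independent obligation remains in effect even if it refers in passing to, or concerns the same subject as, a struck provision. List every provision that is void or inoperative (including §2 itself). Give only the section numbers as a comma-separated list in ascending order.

§2 is struck. §4 merely fixes the acknowledgement condition for §2; with §2 gone it has nothing to operate on and falls away. §6 makes §2 an essential term, and §2 is the provision held invalid; under §6, the entire Agreement is therefore void. No provision of the Agreement survives.

1, 2, 3, 4, 5, 6, 7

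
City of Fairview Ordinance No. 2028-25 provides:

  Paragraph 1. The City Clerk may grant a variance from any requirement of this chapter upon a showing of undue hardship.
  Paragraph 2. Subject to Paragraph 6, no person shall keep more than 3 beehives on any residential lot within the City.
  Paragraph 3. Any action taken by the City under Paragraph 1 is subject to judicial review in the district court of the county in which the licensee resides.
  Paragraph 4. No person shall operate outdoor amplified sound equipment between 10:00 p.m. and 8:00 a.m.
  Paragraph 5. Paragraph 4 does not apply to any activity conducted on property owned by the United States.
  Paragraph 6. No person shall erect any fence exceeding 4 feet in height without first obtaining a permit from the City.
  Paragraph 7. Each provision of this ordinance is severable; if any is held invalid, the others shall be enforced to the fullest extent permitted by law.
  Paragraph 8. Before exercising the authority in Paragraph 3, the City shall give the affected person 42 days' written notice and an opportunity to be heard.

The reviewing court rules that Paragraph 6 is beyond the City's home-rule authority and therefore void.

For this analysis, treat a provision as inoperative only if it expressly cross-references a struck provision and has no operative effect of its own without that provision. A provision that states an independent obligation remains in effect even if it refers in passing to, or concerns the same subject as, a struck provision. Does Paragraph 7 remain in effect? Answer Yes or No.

Yes

Paragraph 6 is struck. Paragraph 2 mentions Paragraph 6 but its own obligation stands independently of Paragraph 6, so Paragraph 2 is not affected. No other provision's operative terms depend on Paragraph 6. Under the severability clause in Paragraph 7, the remaining provisions continue in force. The provisions still in force are Paragraph 1, Paragraph 2, Paragraph 3, Paragraph 4, Paragraph 5, Paragraph 7, and Paragraph 8. Paragraph 7 is among the surviving provisions, so the answer is yes.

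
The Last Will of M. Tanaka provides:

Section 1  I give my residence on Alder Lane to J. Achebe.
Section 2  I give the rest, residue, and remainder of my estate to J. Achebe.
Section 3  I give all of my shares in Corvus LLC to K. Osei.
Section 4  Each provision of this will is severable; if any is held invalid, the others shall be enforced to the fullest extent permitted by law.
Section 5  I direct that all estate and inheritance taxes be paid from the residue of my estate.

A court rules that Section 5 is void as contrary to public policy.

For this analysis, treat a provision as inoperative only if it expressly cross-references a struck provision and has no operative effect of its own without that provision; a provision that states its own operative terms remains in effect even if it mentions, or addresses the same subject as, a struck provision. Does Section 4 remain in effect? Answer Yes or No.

Section 5 is struck. No other provision's operative terms depend on Section 5. Under the severability clause in Section 4, the remaining provisions continue in force. The provisions still in force are Section 1, Section 2, Section 3, and Section 4. Section 4 is among the surviving provisions, so the answer is yes.

Yes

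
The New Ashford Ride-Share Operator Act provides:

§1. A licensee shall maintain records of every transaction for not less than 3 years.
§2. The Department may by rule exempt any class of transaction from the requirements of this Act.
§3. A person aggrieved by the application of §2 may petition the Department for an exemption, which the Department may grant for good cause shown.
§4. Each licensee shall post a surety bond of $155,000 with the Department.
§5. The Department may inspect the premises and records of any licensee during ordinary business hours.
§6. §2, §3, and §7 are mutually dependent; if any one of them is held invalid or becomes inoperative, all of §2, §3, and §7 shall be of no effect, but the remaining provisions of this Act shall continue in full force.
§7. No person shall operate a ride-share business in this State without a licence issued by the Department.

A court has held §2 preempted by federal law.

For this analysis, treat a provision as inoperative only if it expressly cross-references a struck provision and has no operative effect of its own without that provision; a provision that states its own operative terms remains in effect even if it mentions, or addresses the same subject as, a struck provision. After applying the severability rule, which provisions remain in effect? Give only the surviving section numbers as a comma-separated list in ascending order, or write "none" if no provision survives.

§2 is struck. §3 merely fixes the exemption procedure for §2; with §2 gone it has nothing to operate on and falls away. §6 declares §2, §3, and §7 mutually dependent; since one of them has fallen, all of them are of no effect. That brings down §7 as well. The remainder continues in force under §6. That leaves §1, §4, §5, and §6 in effect.

1, 4, 5, 6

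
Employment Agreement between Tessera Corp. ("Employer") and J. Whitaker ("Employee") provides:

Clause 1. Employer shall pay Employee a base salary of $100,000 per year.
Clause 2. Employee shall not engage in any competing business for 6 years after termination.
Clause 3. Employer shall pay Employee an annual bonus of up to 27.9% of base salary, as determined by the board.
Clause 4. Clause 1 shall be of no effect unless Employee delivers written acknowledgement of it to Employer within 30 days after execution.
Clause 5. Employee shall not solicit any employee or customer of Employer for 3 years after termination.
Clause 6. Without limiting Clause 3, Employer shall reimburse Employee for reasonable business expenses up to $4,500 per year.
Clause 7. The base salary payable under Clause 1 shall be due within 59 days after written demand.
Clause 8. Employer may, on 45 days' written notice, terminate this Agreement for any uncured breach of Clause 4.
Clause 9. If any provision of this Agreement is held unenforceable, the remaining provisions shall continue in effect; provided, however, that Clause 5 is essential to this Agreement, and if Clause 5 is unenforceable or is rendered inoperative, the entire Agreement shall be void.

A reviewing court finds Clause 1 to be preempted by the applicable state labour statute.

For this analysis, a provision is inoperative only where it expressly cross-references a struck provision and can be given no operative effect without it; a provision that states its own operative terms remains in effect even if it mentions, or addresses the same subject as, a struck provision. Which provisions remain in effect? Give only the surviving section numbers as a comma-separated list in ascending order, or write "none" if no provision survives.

Clause 1 is struck. Clause 4 merely fixes the acknowledgement condition for Clause 1; with Clause 1 gone it has nothing to operate on and falls away. Clause 7 has no operative effect of its own apart from Clause 1 and is therefore inoperative. The only function of Clause 8 is the termination right for breach of Clause 4, so it cannot stand once Clause 4 is removed. Clause 9 makes Clause 5 an essential term, but Clause 5 is unaffected, so the severability proviso in Clause 9 preserves the remaining provisions. Clause 2, Clause 3, Clause 5, Clause 6, and Clause 9 remain in effect.

2, 3, 5, 6, 9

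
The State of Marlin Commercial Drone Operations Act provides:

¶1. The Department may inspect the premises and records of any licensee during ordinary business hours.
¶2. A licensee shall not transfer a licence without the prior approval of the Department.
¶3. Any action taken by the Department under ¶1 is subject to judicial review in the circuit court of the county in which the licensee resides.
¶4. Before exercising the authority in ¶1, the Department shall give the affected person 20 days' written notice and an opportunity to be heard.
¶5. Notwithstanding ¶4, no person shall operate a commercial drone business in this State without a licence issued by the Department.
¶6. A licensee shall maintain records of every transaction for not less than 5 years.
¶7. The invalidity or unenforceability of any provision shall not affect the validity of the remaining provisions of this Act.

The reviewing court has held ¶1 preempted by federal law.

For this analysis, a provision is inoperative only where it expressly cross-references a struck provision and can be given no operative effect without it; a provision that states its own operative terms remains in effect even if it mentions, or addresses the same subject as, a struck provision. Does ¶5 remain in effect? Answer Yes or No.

Yes

¶1 is struck. ¶3 operates only by reference to ¶1, so it falls with ¶1. ¶4 merely fixes the notice-and-hearing requirement for ¶1; with ¶1 gone it has nothing to operate on and falls away. ¶5 mentions ¶4 but its own obligation stands independently of ¶4, so ¶5 is not affected. Under the severability clause in ¶7, the remaining provisions continue in force. That leaves ¶2, ¶5, ¶6, and ¶7 in effect. ¶5 is among the surviving provisions, so the answer is yes.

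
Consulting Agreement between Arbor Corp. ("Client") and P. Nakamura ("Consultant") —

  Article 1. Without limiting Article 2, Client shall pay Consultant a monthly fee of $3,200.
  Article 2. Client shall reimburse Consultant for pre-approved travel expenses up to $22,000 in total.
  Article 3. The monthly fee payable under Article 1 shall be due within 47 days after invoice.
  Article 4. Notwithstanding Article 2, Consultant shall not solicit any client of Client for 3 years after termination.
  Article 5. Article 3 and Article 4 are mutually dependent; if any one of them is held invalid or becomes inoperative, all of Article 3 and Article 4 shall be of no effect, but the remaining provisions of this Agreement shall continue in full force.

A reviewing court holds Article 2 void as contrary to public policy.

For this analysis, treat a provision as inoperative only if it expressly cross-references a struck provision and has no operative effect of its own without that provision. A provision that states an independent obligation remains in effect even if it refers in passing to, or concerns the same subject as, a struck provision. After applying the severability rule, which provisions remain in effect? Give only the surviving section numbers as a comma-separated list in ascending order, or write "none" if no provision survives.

1, 3, 4, 5

Article 2 is struck. Although Article 1 refers to Article 2, its operative terms do not depend on Article 2, so it remains in effect. Although Article 4 refers to Article 2, its operative terms do not depend on Article 2, so it remains in effect. Nothing else in the Agreement is defined by reference to Article 2. Article 5 ties Article 3 and Article 4 together, but none of those is affected here; the remaining provisions continue in force under Article 5. That leaves Article 1, Article 3, Article 4, and Article 5 in effect.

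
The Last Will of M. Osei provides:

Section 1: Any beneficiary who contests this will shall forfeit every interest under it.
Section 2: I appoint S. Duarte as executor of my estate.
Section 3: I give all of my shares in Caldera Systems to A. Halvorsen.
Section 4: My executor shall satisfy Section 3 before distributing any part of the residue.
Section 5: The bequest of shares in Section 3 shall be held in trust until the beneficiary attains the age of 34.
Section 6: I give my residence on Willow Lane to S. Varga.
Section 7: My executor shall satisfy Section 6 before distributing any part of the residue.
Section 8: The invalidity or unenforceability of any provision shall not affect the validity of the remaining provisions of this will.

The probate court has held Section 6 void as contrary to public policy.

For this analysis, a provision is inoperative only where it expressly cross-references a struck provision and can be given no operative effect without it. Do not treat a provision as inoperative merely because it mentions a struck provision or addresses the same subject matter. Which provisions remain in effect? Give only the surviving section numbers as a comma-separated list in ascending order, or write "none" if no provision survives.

Section 6 is struck. The only function of Section 7 is the priority direction for Section 6, so it cannot stand once Section 6 is removed. Section 8 is a severability clause and preserves every provision that can still be given independent effect. The provisions still in force are Section 1, Section 2, Section 3, Section 4, Section 5, and Section 8.

1, 2, 3, 4, 5, 8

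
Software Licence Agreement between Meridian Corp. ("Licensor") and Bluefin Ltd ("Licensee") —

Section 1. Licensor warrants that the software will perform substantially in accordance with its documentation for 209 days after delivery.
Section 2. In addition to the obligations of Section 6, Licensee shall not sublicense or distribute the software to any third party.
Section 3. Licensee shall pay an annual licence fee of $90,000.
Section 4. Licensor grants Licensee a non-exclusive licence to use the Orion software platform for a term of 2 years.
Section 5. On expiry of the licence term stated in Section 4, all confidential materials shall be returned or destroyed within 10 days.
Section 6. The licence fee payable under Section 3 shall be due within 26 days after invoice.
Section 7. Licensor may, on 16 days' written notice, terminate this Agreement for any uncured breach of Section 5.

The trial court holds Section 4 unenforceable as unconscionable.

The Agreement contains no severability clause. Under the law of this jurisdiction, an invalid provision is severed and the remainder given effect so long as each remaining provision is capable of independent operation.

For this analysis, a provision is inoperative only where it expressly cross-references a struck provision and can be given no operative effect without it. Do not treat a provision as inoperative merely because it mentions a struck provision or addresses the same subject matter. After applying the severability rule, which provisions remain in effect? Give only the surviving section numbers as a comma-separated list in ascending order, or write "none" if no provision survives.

1, 2, 3, 6

Section 4 is struck. Section 5 merely fixes the return obligation tied to Section 4; with Section 4 gone it has nothing to operate on and falls away. Section 7 merely fixes the termination right for breach of Section 5; with Section 5 gone it has nothing to operate on and falls away. With no severability clause, the stated default rule severs what cannot stand and enforces each remaining provision that can operate on its own. Section 1, Section 2, Section 3, and Section 6 remain in effect.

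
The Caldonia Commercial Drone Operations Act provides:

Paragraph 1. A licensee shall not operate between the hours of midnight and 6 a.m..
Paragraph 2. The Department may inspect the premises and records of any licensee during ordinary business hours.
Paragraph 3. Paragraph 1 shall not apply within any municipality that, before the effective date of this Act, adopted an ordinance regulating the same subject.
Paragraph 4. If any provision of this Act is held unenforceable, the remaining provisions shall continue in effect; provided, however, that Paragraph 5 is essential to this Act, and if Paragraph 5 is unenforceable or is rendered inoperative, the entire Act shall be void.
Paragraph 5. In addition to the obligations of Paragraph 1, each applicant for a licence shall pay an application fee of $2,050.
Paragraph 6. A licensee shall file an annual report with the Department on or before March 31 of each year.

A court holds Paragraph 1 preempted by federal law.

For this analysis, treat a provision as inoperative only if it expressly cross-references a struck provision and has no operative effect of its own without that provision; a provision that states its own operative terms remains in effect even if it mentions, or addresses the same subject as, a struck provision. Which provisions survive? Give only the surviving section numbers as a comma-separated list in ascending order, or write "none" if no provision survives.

2, 4, 5, 6

Paragraph 1 is struck. The only function of Paragraph 3 is the local-preemption carve-out from Paragraph 1, so it cannot stand once Paragraph 1 is removed. Paragraph 5 mentions Paragraph 1 but its own obligation stands independently of Paragraph 1, so Paragraph 5 is not affected. Paragraph 4 makes Paragraph 5 an essential term, but Paragraph 5 is unaffected, so the severability proviso in Paragraph 4 preserves the remaining provisions. The provisions still in force are Paragraph 2, Paragraph 4, Paragraph 5, and Paragraph 6.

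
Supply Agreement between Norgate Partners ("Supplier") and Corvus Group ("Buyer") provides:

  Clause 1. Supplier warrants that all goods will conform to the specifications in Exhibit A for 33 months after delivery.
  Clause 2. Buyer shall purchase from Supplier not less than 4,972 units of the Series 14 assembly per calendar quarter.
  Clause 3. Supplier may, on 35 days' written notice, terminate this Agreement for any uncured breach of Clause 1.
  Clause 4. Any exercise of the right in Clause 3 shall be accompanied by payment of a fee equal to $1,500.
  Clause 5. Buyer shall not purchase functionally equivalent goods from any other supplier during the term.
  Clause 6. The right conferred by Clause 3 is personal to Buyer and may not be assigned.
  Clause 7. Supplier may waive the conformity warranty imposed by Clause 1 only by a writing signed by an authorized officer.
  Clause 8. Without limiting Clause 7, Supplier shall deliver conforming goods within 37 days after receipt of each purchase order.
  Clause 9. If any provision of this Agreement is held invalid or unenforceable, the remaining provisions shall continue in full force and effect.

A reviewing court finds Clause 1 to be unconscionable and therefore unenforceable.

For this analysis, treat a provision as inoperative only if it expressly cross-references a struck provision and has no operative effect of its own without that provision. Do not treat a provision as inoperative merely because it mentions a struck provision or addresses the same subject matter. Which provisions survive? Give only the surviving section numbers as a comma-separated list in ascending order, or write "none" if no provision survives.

2, 5, 8, 9

Clause 1 is struck. The only function of Clause 3 is the termination right for breach of Clause 1, so it cannot stand once Clause 1 is removed. Clause 7 merely fixes the waiver condition for Clause 1; with Clause 1 gone it has nothing to operate on and falls away. Clause 4 has no operative effect of its own apart from Clause 3 and is therefore inoperative. Clause 6 operates only by reference to Clause 3, so it falls with Clause 3. Clause 8 mentions Clause 7 but its own obligation stands independently of Clause 7, so Clause 8 is not affected. Under the severability clause in Clause 9, the remaining provisions continue in force. That leaves Clause 2, Clause 5, Clause 8, and Clause 9 in effect.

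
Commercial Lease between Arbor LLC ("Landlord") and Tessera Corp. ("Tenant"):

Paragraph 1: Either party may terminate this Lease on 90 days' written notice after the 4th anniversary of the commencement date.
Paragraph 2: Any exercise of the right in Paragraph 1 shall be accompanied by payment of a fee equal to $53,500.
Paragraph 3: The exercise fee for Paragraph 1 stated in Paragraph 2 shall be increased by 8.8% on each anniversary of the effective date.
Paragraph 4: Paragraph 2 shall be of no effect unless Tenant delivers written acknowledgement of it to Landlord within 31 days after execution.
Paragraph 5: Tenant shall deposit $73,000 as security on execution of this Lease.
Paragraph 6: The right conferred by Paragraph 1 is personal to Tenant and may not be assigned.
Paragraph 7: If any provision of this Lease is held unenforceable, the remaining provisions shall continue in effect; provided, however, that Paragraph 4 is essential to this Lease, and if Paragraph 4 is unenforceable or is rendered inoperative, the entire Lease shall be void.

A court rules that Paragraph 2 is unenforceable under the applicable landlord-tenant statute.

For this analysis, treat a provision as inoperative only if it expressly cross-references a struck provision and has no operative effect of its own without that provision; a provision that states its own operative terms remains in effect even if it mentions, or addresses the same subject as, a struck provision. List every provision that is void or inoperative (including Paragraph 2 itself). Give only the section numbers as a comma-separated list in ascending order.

1, 2, 3, 4, 5, 6, 7

Paragraph 2 is struck. The whole of Paragraph 3 is the escalation of the exercise fee for Paragraph 1, defined by reference to Paragraph 2, so Paragraph 3 cannot stand once Paragraph 2 is removed. Paragraph 4 merely fixes the acknowledgement condition for Paragraph 2; with Paragraph 2 gone it has nothing to operate on and falls away. Paragraph 7 makes Paragraph 4 an essential term, and Paragraph 4 has been rendered inoperative by the cascade; under Paragraph 7, the entire Lease is therefore void. No provision of the Lease survives.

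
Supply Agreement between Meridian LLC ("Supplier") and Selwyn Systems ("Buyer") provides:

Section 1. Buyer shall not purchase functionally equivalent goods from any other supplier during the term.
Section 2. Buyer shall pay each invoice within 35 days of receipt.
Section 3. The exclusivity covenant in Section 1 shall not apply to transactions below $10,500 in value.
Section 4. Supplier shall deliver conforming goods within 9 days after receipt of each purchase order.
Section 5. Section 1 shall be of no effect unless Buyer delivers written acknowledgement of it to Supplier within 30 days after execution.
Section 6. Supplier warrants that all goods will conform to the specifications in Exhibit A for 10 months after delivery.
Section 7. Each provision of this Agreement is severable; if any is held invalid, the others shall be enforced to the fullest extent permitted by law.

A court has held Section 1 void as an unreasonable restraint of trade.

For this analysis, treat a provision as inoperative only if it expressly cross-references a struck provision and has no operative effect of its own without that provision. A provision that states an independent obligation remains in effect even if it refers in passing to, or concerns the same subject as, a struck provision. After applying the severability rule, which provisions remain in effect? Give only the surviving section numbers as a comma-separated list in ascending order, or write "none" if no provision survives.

2, 4, 6, 7

Section 1 is struck. Section 3 does nothing except set the carve-out from the exclusivity covenant by reference to Section 1; with Section 1 gone it has no independent effect and is inoperative. Section 5 has no operative effect of its own apart from Section 1 and is therefore inoperative. Under the severability clause in Section 7, the remaining provisions continue in force. The provisions still in force are Section 2, Section 4, Section 6, and Section 7.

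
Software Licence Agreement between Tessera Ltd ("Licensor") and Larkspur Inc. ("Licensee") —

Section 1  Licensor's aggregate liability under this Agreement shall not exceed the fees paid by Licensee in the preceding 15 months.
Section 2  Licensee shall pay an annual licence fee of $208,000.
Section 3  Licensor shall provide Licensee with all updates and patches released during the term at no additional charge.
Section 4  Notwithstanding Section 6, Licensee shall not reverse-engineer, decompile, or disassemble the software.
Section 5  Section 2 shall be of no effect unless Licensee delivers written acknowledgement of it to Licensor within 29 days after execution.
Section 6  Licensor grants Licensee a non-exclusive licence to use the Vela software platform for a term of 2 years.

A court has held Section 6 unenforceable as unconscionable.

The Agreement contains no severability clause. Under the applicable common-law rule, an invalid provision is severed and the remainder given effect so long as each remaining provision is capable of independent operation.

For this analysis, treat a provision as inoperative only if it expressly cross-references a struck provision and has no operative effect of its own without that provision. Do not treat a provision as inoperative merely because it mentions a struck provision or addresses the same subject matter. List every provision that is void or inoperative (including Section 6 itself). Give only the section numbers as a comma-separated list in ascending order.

6

Section 6 is struck. Although Section 4 refers to Section 6, its operative terms do not depend on Section 6, so it remains in effect. Nothing else in the Agreement is defined by reference to Section 6. Under the stated default rule, only provisions that cannot operate independently fall away; the rest are enforced. That leaves Section 1, Section 2, Section 3, Section 4, and Section 5 in effect.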